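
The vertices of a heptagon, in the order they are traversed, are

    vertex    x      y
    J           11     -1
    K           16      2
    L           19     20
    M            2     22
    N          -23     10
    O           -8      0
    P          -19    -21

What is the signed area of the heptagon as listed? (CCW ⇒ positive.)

861

J→K: (11)(2) − (16)(-1) = 38
K→L: (16)(20) − (19)(2) = 282
L→M: (19)(22) − (2)(20) = 378
M→N: (2)(10) − (-23)(22) = 526
N→O: (-23)(0) − (-8)(10) = 80
O→P: (-8)(-21) − (-19)(0) = 168
P→J: (-19)(-1) − (11)(-21) = 250
Σ = 1722
Signed area = Σ/2 = 861 (positive ⇒ counter-clockwise traversal).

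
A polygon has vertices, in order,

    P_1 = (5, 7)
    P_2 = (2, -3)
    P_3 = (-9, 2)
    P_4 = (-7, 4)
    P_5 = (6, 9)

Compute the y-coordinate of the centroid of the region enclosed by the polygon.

Apply Gauss's area formula. First the cross-terms c_i = x_i·y_{i+1} − x_{i+1}·y_i:
  -29, -23, -22, -87, -3  ⇒  2A = -164, A = -82.
Then Σ (y_i + y_{i+1})·c_i = -1404, so ȳ = -1404 / (6·(-82)) = 117/41.

117/41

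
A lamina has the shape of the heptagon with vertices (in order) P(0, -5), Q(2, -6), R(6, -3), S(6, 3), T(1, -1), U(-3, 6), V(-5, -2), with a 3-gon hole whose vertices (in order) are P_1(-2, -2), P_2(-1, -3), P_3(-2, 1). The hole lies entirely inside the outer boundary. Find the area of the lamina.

Outer boundary:
Apply the shoelace (surveyor's) formula: 2A = Σ (x_i·y_{i+1} − x_{i+1}·y_i), indices taken mod 7.
Σ = (10) + (30) + (36) + (-9) + (3) + (36) + (25) = 131
Area = |Σ|/2 = 65.5.
Hole:
P_1→P_2: (-2)(-3) − (-1)(-2) = 4
P_2→P_3: (-1)(1) − (-2)(-3) = -7
P_3→P_1: (-2)(-2) − (-2)(1) = 6
Σ = 3
Area = |Σ|/2 = 1.5.
Net area = 65.5 − 1.5 = 64.

64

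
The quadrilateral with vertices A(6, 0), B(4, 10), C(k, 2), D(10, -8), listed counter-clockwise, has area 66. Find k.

The doubled signed area Σ (x_i y_{i+1} − x_{i+1} y_i) is linear in k.
With k=0 it equals 96; the coefficient of k is -18 (from the two edges through C).
So -18·k + 96 = 2·66 = 132 ⇒ k = -2.

-2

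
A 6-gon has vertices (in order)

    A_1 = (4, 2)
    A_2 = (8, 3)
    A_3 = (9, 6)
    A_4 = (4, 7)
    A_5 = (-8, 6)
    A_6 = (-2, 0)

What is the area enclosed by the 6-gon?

Σ = (-4) + (21) + (39) + (80) + (12) + (-4) = 144
Area = |Σ|/2 = 72.

72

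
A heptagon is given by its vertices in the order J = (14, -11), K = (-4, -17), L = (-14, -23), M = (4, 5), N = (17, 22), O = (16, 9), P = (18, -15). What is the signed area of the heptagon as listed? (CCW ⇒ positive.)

-496

Cross-terms: -282, -146, 22, 3, -199, -402, 12  ⇒  Σ = -992
Signed area = Σ/2 = -496 (negative ⇒ clockwise traversal).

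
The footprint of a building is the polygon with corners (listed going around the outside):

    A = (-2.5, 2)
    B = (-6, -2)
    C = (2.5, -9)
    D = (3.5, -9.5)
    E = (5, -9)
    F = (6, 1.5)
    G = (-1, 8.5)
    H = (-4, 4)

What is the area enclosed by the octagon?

122.875

Apply the surveyor's formula: 2A = Σ (x_i·y_{i+1} − x_{i+1}·y_i), indices taken mod 8.
Cross-terms: 17, 59, 7.75, 16, 61.5, 52.5, 30, 2  ⇒  Σ = 245.75
Area = |Σ|/2 = 122.875.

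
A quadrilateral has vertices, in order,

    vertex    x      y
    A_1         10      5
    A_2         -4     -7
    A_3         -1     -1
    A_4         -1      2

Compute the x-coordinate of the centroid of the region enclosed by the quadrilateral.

Apply the shoelace (surveyor's) formula. First the cross-terms c_i = x_i·y_{i+1} − x_{i+1}·y_i:
  -50, -3, -3, -25  ⇒  2A = -81, A = -40.5.
Then Σ (x_i + x_{i+1})·c_i = -504, so x̄ = -504 / (6·(-40.5)) = 56/27.

56/27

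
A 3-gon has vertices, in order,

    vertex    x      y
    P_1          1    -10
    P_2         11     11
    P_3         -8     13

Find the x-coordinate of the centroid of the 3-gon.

4/3

Apply the shoelace (surveyor's) formula. First the cross-terms c_i = x_i·y_{i+1} − x_{i+1}·y_i:
  121, 231, 67  ⇒  2A = 419, A = 209.5.
Then Σ (x_i + x_{i+1})·c_i = 1676, so x̄ = 1676 / (6·209.5) = 4/3.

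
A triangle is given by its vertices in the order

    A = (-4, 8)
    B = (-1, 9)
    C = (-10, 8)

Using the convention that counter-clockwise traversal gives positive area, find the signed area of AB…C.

3

A→B: (-4)(9) − (-1)(8) = -28
B→C: (-1)(8) − (-10)(9) = 82
C→A: (-10)(8) − (-4)(8) = -48
Σ = 6
Signed area = Σ/2 = 3 (positive ⇒ counter-clockwise traversal).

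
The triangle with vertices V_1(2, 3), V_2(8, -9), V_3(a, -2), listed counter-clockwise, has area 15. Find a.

Write out the shoelace sum; only the two edges meeting at V_3 involve a:
2·Area = [(8·(-2) − a·(-9)) + (a·3 − 2·(-2))] + -42
       = 12·a + -54 = 30
⇒ a = 7.

7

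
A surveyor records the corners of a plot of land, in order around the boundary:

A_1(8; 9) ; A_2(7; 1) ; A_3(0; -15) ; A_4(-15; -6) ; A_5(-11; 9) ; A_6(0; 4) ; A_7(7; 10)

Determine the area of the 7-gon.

337.5

Apply the surveyor's formula: 2A = Σ (x_i·y_{i+1} − x_{i+1}·y_i), indices taken mod 7.
Σ = (-55) + (-105) + (-225) + (-201) + (-44) + (-28) + (-17) = -675
Area = |Σ|/2 = 337.5.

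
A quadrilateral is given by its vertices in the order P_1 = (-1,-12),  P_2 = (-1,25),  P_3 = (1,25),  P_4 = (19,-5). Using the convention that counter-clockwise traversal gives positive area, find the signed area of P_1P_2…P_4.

Apply the shoelace (surveyor's) formula: 2A = Σ (x_i·y_{i+1} − x_{i+1}·y_i), indices taken mod 4.
P_1→P_2: (-1)(25) − (-1)(-12) = -37
P_2→P_3: (-1)(25) − (1)(25) = -50
P_3→P_4: (1)(-5) − (19)(25) = -480
P_4→P_1: (19)(-12) − (-1)(-5) = -233
Σ = -800
Signed area = Σ/2 = -400 (negative ⇒ clockwise traversal).

-400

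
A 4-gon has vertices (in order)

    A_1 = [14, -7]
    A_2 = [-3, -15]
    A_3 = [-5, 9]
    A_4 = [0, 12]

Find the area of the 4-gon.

Apply the surveyor's formula: 2A = Σ (x_i·y_{i+1} − x_{i+1}·y_i), indices taken mod 4.
Σ = (-231) + (-102) + (-60) + (-168) = -561
Area = |Σ|/2 = 280.5.

280.5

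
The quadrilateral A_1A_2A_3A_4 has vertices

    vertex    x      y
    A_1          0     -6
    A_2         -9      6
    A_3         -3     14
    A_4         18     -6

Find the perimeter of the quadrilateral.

|A_1A_2| = √((-9)² + (12)²) = √225 = 15
|A_2A_3| = √((6)² + (8)²) = √100 = 10
|A_3A_4| = √((21)² + (-20)²) = √841 = 29
|A_4A_1| = √((-18)² + (0)²) = √324 = 18
Perimeter = 15 + 10 + 29 + 18 = 72.

72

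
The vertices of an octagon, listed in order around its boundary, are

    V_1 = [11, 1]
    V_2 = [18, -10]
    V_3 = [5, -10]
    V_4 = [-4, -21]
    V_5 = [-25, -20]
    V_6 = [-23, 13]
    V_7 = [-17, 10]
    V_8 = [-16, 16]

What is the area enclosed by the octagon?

V_1→V_2: (11)(-10) − (18)(1) = -128
V_2→V_3: (18)(-10) − (5)(-10) = -130
V_3→V_4: (5)(-21) − (-4)(-10) = -145
V_4→V_5: (-4)(-20) − (-25)(-21) = -445
V_5→V_6: (-25)(13) − (-23)(-20) = -785
V_6→V_7: (-23)(10) − (-17)(13) = -9
V_7→V_8: (-17)(16) − (-16)(10) = -112
V_8→V_1: (-16)(1) − (11)(16) = -192
Σ = -1946
Area = |Σ|/2 = 973.

973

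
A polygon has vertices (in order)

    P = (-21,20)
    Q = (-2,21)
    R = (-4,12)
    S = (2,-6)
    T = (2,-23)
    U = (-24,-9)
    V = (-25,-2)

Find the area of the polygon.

Apply Gauss's area formula: 2A = Σ (x_i·y_{i+1} − x_{i+1}·y_i), indices taken mod 7.
Σ = (-401) + (60) + (0) + (-34) + (-570) + (-177) + (-542) = -1664
Area = |Σ|/2 = 832.

832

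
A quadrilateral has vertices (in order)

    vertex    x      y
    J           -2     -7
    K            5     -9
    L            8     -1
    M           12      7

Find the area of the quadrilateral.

59

Apply the surveyor's formula: 2A = Σ (x_i·y_{i+1} − x_{i+1}·y_i), indices taken mod 4.
Σ = (53) + (67) + (68) + (-70) = 118
Area = |Σ|/2 = 59.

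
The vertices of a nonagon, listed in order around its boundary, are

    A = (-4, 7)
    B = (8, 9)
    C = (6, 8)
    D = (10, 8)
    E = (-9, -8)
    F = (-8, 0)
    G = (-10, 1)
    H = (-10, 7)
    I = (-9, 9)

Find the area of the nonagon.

154

Apply the shoelace (surveyor's) formula: 2A = Σ (x_i·y_{i+1} − x_{i+1}·y_i), indices taken mod 9.
A→B: (-4)(9) − (8)(7) = -92
B→C: (8)(8) − (6)(9) = 10
C→D: (6)(8) − (10)(8) = -32
D→E: (10)(-8) − (-9)(8) = -8
E→F: (-9)(0) − (-8)(-8) = -64
F→G: (-8)(1) − (-10)(0) = -8
G→H: (-10)(7) − (-10)(1) = -60
H→I: (-10)(9) − (-9)(7) = -27
I→A: (-9)(7) − (-4)(9) = -27
Σ = -308
Area = |Σ|/2 = 154.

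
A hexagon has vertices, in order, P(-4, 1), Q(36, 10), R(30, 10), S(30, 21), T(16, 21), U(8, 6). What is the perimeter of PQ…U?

102

|PQ| = √((40)² + (9)²) = √1681 = 41
|QR| = √((-6)² + (0)²) = √36 = 6
|RS| = √((0)² + (11)²) = √121 = 11
|ST| = √((-14)² + (0)²) = √196 = 14
|TU| = √((-8)² + (-15)²) = √289 = 17
|UP| = √((-12)² + (-5)²) = √169 = 13
Perimeter = 41 + 6 + 11 + 14 + 17 + 13 = 102.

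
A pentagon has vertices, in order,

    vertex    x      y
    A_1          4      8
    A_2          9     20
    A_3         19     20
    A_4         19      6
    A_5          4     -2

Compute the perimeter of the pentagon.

64

|A_1A_2| = √((5)² + (12)²) = √169 = 13
|A_2A_3| = √((10)² + (0)²) = √100 = 10
|A_3A_4| = √((0)² + (-14)²) = √196 = 14
|A_4A_5| = √((-15)² + (-8)²) = √289 = 17
|A_5A_1| = √((0)² + (10)²) = √100 = 10
Perimeter = 13 + 10 + 14 + 17 + 10 = 64.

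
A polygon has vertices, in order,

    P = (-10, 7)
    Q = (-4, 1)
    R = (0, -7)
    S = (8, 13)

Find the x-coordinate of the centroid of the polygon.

-1/3

Apply the shoelace formula. First the cross-terms c_i = x_i·y_{i+1} − x_{i+1}·y_i:
  18, 28, 56, 186  ⇒  2A = 288, A = 144.
Then Σ (x_i + x_{i+1})·c_i = -288, so x̄ = -288 / (6·144) = -1/3.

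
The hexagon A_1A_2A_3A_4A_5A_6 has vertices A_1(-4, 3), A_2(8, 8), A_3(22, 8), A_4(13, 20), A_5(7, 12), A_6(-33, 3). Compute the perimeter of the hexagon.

|A_1A_2| = √((12)² + (5)²) = √169 = 13
|A_2A_3| = √((14)² + (0)²) = √196 = 14
|A_3A_4| = √((-9)² + (12)²) = √225 = 15
|A_4A_5| = √((-6)² + (-8)²) = √100 = 10
|A_5A_6| = √((-40)² + (-9)²) = √1681 = 41
|A_6A_1| = √((29)² + (0)²) = √841 = 29
Perimeter = 13 + 14 + 15 + 10 + 41 + 29 = 122.

122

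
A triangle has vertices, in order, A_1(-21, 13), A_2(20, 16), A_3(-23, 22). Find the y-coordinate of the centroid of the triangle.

Apply the surveyor's formula. First the cross-terms c_i = x_i·y_{i+1} − x_{i+1}·y_i:
  -596, 808, 163  ⇒  2A = 375, A = 187.5.
Then Σ (y_i + y_{i+1})·c_i = 19125, so ȳ = 19125 / (6·187.5) = 17.

17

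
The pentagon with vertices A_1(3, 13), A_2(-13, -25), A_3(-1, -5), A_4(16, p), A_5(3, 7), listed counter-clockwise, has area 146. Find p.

13

The doubled signed area Σ (x_i y_{i+1} − x_{i+1} y_i) is linear in p.
With p=0 it equals 344; the coefficient of p is -4 (from the two edges through A_4).
So -4·p + 344 = 2·146 = 292 ⇒ p = 13.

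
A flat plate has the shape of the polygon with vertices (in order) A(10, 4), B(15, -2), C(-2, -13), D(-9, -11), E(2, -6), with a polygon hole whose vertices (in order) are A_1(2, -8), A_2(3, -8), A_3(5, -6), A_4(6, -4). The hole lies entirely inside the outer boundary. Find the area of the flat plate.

Outer boundary:
Apply the shoelace (surveyor's) formula: 2A = Σ (x_i·y_{i+1} − x_{i+1}·y_i), indices taken mod 5.
A→B: (10)(-2) − (15)(4) = -80
B→C: (15)(-13) − (-2)(-2) = -199
C→D: (-2)(-11) − (-9)(-13) = -95
D→E: (-9)(-6) − (2)(-11) = 76
E→A: (2)(4) − (10)(-6) = 68
Σ = -230
Area = |Σ|/2 = 115.
Hole:
Apply the shoelace (surveyor's) formula: 2A = Σ (x_i·y_{i+1} − x_{i+1}·y_i), indices taken mod 4.
Cross-terms: 8, 22, 16, -40  ⇒  Σ = 6
Area = |Σ|/2 = 3.
Net area = 115 − 3 = 112.

112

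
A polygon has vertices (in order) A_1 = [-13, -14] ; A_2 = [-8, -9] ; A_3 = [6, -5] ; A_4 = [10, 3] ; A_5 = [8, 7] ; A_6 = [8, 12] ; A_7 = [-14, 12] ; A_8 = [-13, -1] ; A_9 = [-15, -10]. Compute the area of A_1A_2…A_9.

Apply the shoelace formula: 2A = Σ (x_i·y_{i+1} − x_{i+1}·y_i), indices taken mod 9.
Σ = (5) + (94) + (68) + (46) + (40) + (264) + (170) + (115) + (80) = 882
Area = |Σ|/2 = 441.

441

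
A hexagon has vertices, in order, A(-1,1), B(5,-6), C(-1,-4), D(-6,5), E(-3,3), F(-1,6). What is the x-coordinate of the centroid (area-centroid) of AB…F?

Apply the shoelace formula. First the cross-terms c_i = x_i·y_{i+1} − x_{i+1}·y_i:
  1, -26, -29, -3, -15, 5  ⇒  2A = -67, A = -33.5.
Then Σ (x_i + x_{i+1})·c_i = 180, so x̄ = 180 / (6·(-33.5)) = -60/67.

-60/67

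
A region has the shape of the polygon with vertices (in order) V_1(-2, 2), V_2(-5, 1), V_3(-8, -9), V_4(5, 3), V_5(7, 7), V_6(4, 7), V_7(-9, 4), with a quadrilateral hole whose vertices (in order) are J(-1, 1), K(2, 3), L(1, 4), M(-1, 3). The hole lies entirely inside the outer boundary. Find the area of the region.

88.5

Outer boundary:
V_1→V_2: (-2)(1) − (-5)(2) = 8
V_2→V_3: (-5)(-9) − (-8)(1) = 53
V_3→V_4: (-8)(3) − (5)(-9) = 21
V_4→V_5: (5)(7) − (7)(3) = 14
V_5→V_6: (7)(7) − (4)(7) = 21
V_6→V_7: (4)(4) − (-9)(7) = 79
V_7→V_1: (-9)(2) − (-2)(4) = -10
Σ = 186
Area = |Σ|/2 = 93.
Hole:
Apply the shoelace (surveyor's) formula: 2A = Σ (x_i·y_{i+1} − x_{i+1}·y_i), indices taken mod 4.
Cross-terms: -5, 5, 7, 2  ⇒  Σ = 9
Area = |Σ|/2 = 4.5.
Net area = 93 − 4.5 = 88.5.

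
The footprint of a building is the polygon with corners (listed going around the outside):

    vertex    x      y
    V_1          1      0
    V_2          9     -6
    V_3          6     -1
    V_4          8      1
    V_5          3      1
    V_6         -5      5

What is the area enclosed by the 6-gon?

27.5

V_1→V_2: (1)(-6) − (9)(0) = -6
V_2→V_3: (9)(-1) − (6)(-6) = 27
V_3→V_4: (6)(1) − (8)(-1) = 14
V_4→V_5: (8)(1) − (3)(1) = 5
V_5→V_6: (3)(5) − (-5)(1) = 20
V_6→V_1: (-5)(0) − (1)(5) = -5
Σ = 55
Area = |Σ|/2 = 27.5.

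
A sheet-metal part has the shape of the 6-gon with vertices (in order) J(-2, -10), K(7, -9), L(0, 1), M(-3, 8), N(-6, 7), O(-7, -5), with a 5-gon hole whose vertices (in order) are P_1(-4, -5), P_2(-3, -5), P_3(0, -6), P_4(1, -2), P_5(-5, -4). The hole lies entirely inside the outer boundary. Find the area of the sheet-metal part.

120

Outer boundary:
Apply the shoelace formula: 2A = Σ (x_i·y_{i+1} − x_{i+1}·y_i), indices taken mod 6.
Cross-terms: 88, 7, 3, 27, 79, 60  ⇒  Σ = 264
Area = |Σ|/2 = 132.
Hole:
Apply the surveyor's formula: 2A = Σ (x_i·y_{i+1} − x_{i+1}·y_i), indices taken mod 5.
Σ = (5) + (18) + (6) + (-14) + (9) = 24
Area = |Σ|/2 = 12.
Net area = 132 − 12 = 120.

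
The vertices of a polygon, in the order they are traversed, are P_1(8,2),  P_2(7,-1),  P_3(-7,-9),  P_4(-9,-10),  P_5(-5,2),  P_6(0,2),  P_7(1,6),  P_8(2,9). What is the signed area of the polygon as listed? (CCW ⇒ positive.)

P_1→P_2: (8)(-1) − (7)(2) = -22
P_2→P_3: (7)(-9) − (-7)(-1) = -70
P_3→P_4: (-7)(-10) − (-9)(-9) = -11
P_4→P_5: (-9)(2) − (-5)(-10) = -68
P_5→P_6: (-5)(2) − (0)(2) = -10
P_6→P_7: (0)(6) − (1)(2) = -2
P_7→P_8: (1)(9) − (2)(6) = -3
P_8→P_1: (2)(2) − (8)(9) = -68
Σ = -254
Signed area = Σ/2 = -127 (negative ⇒ clockwise traversal).

-127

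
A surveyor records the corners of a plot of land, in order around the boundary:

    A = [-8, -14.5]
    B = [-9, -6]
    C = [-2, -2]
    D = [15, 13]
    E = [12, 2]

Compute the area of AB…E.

Σ = (-82.5) + (6) + (4) + (-126) + (-158) = -356.5
Area = |Σ|/2 = 178.25.

178.25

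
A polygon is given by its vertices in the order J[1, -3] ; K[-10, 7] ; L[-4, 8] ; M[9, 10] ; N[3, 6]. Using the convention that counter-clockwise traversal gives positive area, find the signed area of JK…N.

-89

Apply Gauss's area formula: 2A = Σ (x_i·y_{i+1} − x_{i+1}·y_i), indices taken mod 5.
J→K: (1)(7) − (-10)(-3) = -23
K→L: (-10)(8) − (-4)(7) = -52
L→M: (-4)(10) − (9)(8) = -112
M→N: (9)(6) − (3)(10) = 24
N→J: (3)(-3) − (1)(6) = -15
Σ = -178
Signed area = Σ/2 = -89 (negative ⇒ clockwise traversal).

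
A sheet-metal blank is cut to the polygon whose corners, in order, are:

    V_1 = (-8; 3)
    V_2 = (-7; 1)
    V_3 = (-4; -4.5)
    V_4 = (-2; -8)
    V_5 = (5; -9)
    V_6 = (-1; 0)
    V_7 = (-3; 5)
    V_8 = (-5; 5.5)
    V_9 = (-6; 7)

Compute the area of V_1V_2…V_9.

Cross-terms: 13, 35.5, 23, 58, -9, -5, 8.5, -2, 38  ⇒  Σ = 160
Area = |Σ|/2 = 80.

80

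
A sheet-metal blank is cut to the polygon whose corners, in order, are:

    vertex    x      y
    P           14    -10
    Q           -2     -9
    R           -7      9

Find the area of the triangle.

141.5

Cross-terms: -146, -81, -56  ⇒  Σ = -283
Area = |Σ|/2 = 141.5.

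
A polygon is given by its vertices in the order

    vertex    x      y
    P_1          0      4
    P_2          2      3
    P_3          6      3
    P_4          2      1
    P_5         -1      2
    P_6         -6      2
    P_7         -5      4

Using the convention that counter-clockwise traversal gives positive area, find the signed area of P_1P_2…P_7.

Apply the shoelace (surveyor's) formula: 2A = Σ (x_i·y_{i+1} − x_{i+1}·y_i), indices taken mod 7.
Σ = (-8) + (-12) + (0) + (5) + (10) + (-14) + (-20) = -39
Signed area = Σ/2 = -19.5 (negative ⇒ clockwise traversal).

-19.5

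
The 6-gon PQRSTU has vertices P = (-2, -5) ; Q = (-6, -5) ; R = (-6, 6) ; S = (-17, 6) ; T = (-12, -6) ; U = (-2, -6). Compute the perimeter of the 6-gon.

50

|PQ| = √((-4)² + (0)²) = √16 = 4
|QR| = √((0)² + (11)²) = √121 = 11
|RS| = √((-11)² + (0)²) = √121 = 11
|ST| = √((5)² + (-12)²) = √169 = 13
|TU| = √((10)² + (0)²) = √100 = 10
|UP| = √((0)² + (1)²) = √1 = 1
Perimeter = 4 + 11 + 11 + 13 + 10 + 1 = 50.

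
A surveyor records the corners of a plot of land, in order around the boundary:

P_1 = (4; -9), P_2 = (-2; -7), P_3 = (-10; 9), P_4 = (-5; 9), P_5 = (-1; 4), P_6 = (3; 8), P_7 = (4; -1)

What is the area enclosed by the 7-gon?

138.5

Cross-terms: -46, -88, -45, -11, -20, -35, -32  ⇒  Σ = -277
Area = |Σ|/2 = 138.5.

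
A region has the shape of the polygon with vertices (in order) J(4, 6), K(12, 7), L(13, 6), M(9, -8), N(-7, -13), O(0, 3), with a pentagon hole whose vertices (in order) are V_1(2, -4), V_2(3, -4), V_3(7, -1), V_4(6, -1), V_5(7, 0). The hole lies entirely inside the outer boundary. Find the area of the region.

Outer boundary:
Apply the shoelace formula: 2A = Σ (x_i·y_{i+1} − x_{i+1}·y_i), indices taken mod 6.
J→K: (4)(7) − (12)(6) = -44
K→L: (12)(6) − (13)(7) = -19
L→M: (13)(-8) − (9)(6) = -158
M→N: (9)(-13) − (-7)(-8) = -173
N→O: (-7)(3) − (0)(-13) = -21
O→J: (0)(6) − (4)(3) = -12
Σ = -427
Area = |Σ|/2 = 213.5.
Hole:
Apply the shoelace (surveyor's) formula: 2A = Σ (x_i·y_{i+1} − x_{i+1}·y_i), indices taken mod 5.
Cross-terms: 4, 25, -1, 7, -28  ⇒  Σ = 7
Area = |Σ|/2 = 3.5.
Net area = 213.5 − 3.5 = 210.

210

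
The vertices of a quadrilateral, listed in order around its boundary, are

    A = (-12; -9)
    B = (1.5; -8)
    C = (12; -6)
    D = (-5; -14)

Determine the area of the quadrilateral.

62.25

Σ = (109.5) + (87) + (-198) + (-123) = -124.5
Area = |Σ|/2 = 62.25.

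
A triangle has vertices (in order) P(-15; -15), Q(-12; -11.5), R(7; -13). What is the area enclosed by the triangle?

Apply the shoelace formula: 2A = Σ (x_i·y_{i+1} − x_{i+1}·y_i), indices taken mod 3.
P→Q: (-15)(-11.5) − (-12)(-15) = -7.5
Q→R: (-12)(-13) − (7)(-11.5) = 236.5
R→P: (7)(-15) − (-15)(-13) = -300
Σ = -71
Area = |Σ|/2 = 35.5.

35.5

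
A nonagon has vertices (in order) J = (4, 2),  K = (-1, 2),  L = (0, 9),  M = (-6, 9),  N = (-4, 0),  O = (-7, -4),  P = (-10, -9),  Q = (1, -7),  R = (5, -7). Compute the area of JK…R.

137.5

Apply the shoelace (surveyor's) formula: 2A = Σ (x_i·y_{i+1} − x_{i+1}·y_i), indices taken mod 9.
Σ = (10) + (-9) + (54) + (36) + (16) + (23) + (79) + (28) + (38) = 275
Area = |Σ|/2 = 137.5.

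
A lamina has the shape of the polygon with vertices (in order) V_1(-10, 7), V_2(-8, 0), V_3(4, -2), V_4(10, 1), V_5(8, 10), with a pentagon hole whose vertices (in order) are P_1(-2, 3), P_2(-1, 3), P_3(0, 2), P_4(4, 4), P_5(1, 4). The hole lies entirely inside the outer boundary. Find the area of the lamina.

Outer boundary:
V_1→V_2: (-10)(0) − (-8)(7) = 56
V_2→V_3: (-8)(-2) − (4)(0) = 16
V_3→V_4: (4)(1) − (10)(-2) = 24
V_4→V_5: (10)(10) − (8)(1) = 92
V_5→V_1: (8)(7) − (-10)(10) = 156
Σ = 344
Area = |Σ|/2 = 172.
Hole:
P_1→P_2: (-2)(3) − (-1)(3) = -3
P_2→P_3: (-1)(2) − (0)(3) = -2
P_3→P_4: (0)(4) − (4)(2) = -8
P_4→P_5: (4)(4) − (1)(4) = 12
P_5→P_1: (1)(3) − (-2)(4) = 11
Σ = 10
Area = |Σ|/2 = 5.
Net area = 172 − 5 = 167.

167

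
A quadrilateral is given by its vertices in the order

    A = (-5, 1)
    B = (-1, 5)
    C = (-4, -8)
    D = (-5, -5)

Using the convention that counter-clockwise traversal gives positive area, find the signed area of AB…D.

Apply the shoelace formula: 2A = Σ (x_i·y_{i+1} − x_{i+1}·y_i), indices taken mod 4.
Cross-terms: -24, 28, -20, -30  ⇒  Σ = -46
Signed area = Σ/2 = -23 (negative ⇒ clockwise traversal).

-23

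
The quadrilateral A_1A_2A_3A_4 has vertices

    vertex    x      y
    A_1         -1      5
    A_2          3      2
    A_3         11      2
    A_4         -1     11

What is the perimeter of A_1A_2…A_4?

|A_1A_2| = √((4)² + (-3)²) = √25 = 5
|A_2A_3| = √((8)² + (0)²) = √64 = 8
|A_3A_4| = √((-12)² + (9)²) = √225 = 15
|A_4A_1| = √((0)² + (-6)²) = √36 = 6
Perimeter = 5 + 8 + 15 + 6 = 34.

34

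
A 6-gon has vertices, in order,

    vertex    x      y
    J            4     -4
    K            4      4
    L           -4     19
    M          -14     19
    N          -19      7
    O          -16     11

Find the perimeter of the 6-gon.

|JK| = √((0)² + (8)²) = √64 = 8
|KL| = √((-8)² + (15)²) = √289 = 17
|LM| = √((-10)² + (0)²) = √100 = 10
|MN| = √((-5)² + (-12)²) = √169 = 13
|NO| = √((3)² + (4)²) = √25 = 5
|OJ| = √((20)² + (-15)²) = √625 = 25
Perimeter = 8 + 17 + 10 + 13 + 5 + 25 = 78.

78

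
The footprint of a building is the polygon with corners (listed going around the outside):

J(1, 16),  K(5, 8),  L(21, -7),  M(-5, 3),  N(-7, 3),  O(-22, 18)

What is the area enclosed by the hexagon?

Σ = (-72) + (-203) + (28) + (6) + (-60) + (-370) = -671
Area = |Σ|/2 = 335.5.

335.5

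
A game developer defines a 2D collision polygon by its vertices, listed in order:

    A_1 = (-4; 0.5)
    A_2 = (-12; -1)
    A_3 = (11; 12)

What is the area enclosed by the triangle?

34.75

Apply the shoelace formula: 2A = Σ (x_i·y_{i+1} − x_{i+1}·y_i), indices taken mod 3.
Cross-terms: 10, -133, 53.5  ⇒  Σ = -69.5
Area = |Σ|/2 = 34.75.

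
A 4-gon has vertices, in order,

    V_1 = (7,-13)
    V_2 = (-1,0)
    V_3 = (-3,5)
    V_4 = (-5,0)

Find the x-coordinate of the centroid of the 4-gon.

Apply the surveyor's formula. First the cross-terms c_i = x_i·y_{i+1} − x_{i+1}·y_i:
  -13, -5, 25, 65  ⇒  2A = 72, A = 36.
Then Σ (x_i + x_{i+1})·c_i = -128, so x̄ = -128 / (6·36) = -16/27.

-16/27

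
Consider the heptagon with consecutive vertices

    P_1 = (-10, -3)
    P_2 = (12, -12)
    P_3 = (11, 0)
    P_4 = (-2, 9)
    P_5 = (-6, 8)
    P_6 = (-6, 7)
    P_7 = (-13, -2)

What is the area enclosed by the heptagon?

276.5

Apply the shoelace formula: 2A = Σ (x_i·y_{i+1} − x_{i+1}·y_i), indices taken mod 7.
Σ = (156) + (132) + (99) + (38) + (6) + (103) + (19) = 553
Area = |Σ|/2 = 276.5.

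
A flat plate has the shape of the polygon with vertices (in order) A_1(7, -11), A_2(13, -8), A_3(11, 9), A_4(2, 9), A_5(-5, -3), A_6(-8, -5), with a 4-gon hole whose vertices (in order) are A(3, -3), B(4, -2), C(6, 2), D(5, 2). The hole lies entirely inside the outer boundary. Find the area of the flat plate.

264.5

Outer boundary:
Cross-terms: 87, 205, 81, 39, 1, 123  ⇒  Σ = 536
Area = |Σ|/2 = 268.
Hole:
Apply Gauss's area formula: 2A = Σ (x_i·y_{i+1} − x_{i+1}·y_i), indices taken mod 4.
A→B: (3)(-2) − (4)(-3) = 6
B→C: (4)(2) − (6)(-2) = 20
C→D: (6)(2) − (5)(2) = 2
D→A: (5)(-3) − (3)(2) = -21
Σ = 7
Area = |Σ|/2 = 3.5.
Net area = 268 − 3.5 = 264.5.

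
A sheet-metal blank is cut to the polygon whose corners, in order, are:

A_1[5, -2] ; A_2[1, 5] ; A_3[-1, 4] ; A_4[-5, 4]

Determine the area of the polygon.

21

Apply the shoelace formula: 2A = Σ (x_i·y_{i+1} − x_{i+1}·y_i), indices taken mod 4.
Cross-terms: 27, 9, 16, -10  ⇒  Σ = 42
Area = |Σ|/2 = 21.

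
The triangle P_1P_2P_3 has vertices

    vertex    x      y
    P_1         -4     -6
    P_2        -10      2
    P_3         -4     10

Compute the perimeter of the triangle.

36

|P_1P_2| = √((-6)² + (8)²) = √100 = 10
|P_2P_3| = √((6)² + (8)²) = √100 = 10
|P_3P_1| = √((0)² + (-16)²) = √256 = 16
Perimeter = 10 + 10 + 16 = 36.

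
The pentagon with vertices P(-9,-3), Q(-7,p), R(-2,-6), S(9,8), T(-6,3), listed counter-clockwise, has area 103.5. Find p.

The doubled signed area Σ (x_i y_{i+1} − x_{i+1} y_i) is linear in p.
With p=0 it equals 179; the coefficient of p is -7 (from the two edges through Q).
So -7·p + 179 = 2·103.5 = 207 ⇒ p = -4.

-4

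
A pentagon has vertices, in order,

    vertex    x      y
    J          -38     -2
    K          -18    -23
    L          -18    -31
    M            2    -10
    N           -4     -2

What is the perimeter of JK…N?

110

|JK| = √((20)² + (-21)²) = √841 = 29
|KL| = √((0)² + (-8)²) = √64 = 8
|LM| = √((20)² + (21)²) = √841 = 29
|MN| = √((-6)² + (8)²) = √100 = 10
|NJ| = √((-34)² + (0)²) = √1156 = 34
Perimeter = 29 + 8 + 29 + 10 + 34 = 110.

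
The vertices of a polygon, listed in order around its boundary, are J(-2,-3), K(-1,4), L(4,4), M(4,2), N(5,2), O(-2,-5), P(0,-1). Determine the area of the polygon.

Apply Gauss's area formula: 2A = Σ (x_i·y_{i+1} − x_{i+1}·y_i), indices taken mod 7.
Σ = (-11) + (-20) + (-8) + (-2) + (-21) + (2) + (-2) = -62
Area = |Σ|/2 = 31.

31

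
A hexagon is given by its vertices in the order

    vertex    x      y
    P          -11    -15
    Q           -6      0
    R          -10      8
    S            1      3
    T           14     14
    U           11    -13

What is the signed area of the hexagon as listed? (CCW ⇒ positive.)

-424

Apply Gauss's area formula: 2A = Σ (x_i·y_{i+1} − x_{i+1}·y_i), indices taken mod 6.
P→Q: (-11)(0) − (-6)(-15) = -90
Q→R: (-6)(8) − (-10)(0) = -48
R→S: (-10)(3) − (1)(8) = -38
S→T: (1)(14) − (14)(3) = -28
T→U: (14)(-13) − (11)(14) = -336
U→P: (11)(-15) − (-11)(-13) = -308
Σ = -848
Signed area = Σ/2 = -424 (negative ⇒ clockwise traversal).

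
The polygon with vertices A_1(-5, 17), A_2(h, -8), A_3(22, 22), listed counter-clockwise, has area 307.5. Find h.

-17

Write out the shoelace sum; only the two edges meeting at A_2 involve h:
2·Area = [((-5)·(-8) − h·17) + (h·22 − 22·(-8))] + 484
       = 5·h + 700 = 615
⇒ h = -17.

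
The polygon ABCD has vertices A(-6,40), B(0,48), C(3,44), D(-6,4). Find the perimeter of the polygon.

92

|AB| = √((6)² + (8)²) = √100 = 10
|BC| = √((3)² + (-4)²) = √25 = 5
|CD| = √((-9)² + (-40)²) = √1681 = 41
|DA| = √((0)² + (36)²) = √1296 = 36
Perimeter = 10 + 5 + 41 + 36 = 92.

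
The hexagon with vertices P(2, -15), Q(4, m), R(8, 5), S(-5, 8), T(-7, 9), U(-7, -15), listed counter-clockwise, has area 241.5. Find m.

0

The doubled signed area Σ (x_i y_{i+1} − x_{i+1} y_i) is linear in m.
With m=0 it equals 483; the coefficient of m is -6 (from the two edges through Q).
So -6·m + 483 = 2·241.5 = 483 ⇒ m = 0.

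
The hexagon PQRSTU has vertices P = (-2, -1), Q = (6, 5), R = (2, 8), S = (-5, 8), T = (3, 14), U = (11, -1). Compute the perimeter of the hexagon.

62

|PQ| = √((8)² + (6)²) = √100 = 10
|QR| = √((-4)² + (3)²) = √25 = 5
|RS| = √((-7)² + (0)²) = √49 = 7
|ST| = √((8)² + (6)²) = √100 = 10
|TU| = √((8)² + (-15)²) = √289 = 17
|UP| = √((-13)² + (0)²) = √169 = 13
Perimeter = 10 + 5 + 7 + 10 + 17 + 13 = 62.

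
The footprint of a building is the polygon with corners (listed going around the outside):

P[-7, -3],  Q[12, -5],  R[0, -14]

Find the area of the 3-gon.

97.5

Apply the surveyor's formula: 2A = Σ (x_i·y_{i+1} − x_{i+1}·y_i), indices taken mod 3.
P→Q: (-7)(-5) − (12)(-3) = 71
Q→R: (12)(-14) − (0)(-5) = -168
R→P: (0)(-3) − (-7)(-14) = -98
Σ = -195
Area = |Σ|/2 = 97.5.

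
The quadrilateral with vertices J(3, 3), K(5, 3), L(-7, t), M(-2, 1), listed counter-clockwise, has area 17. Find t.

5

Write out the shoelace sum; only the two edges meeting at L involve t:
2·Area = [(5·t − (-7)·3) + ((-7)·1 − (-2)·t)] + -15
       = 7·t + -1 = 34
⇒ t = 5.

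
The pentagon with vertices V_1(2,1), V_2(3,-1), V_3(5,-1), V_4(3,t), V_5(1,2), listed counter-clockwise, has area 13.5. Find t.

6

Write out the shoelace sum; only the two edges meeting at V_4 involve t:
2·Area = [(5·t − 3·(-1)) + (3·2 − 1·t)] + -6
       = 4·t + 3 = 27
⇒ t = 6.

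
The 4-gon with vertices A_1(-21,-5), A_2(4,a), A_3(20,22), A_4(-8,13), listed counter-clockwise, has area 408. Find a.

1

The doubled signed area Σ (x_i y_{i+1} − x_{i+1} y_i) is linear in a.
With a=0 it equals 857; the coefficient of a is -41 (from the two edges through A_2).
So -41·a + 857 = 2·408 = 816 ⇒ a = 1.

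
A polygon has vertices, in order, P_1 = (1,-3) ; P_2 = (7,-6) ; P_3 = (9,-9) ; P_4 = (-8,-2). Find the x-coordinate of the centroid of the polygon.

148/87

Apply the shoelace (surveyor's) formula. First the cross-terms c_i = x_i·y_{i+1} − x_{i+1}·y_i:
  15, -9, -90, 26  ⇒  2A = -58, A = -29.
Then Σ (x_i + x_{i+1})·c_i = -296, so x̄ = -296 / (6·(-29)) = 148/87.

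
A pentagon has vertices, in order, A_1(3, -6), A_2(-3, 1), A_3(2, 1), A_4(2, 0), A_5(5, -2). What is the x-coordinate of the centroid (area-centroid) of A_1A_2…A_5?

Apply the surveyor's formula. First the cross-terms c_i = x_i·y_{i+1} − x_{i+1}·y_i:
  -15, -5, -2, -4, -24  ⇒  2A = -50, A = -25.
Then Σ (x_i + x_{i+1})·c_i = -223, so x̄ = -223 / (6·(-25)) = 223/150.

223/150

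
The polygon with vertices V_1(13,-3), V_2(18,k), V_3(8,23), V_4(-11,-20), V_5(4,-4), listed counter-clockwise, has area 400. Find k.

15

Write out the shoelace sum; only the two edges meeting at V_2 involve k:
2·Area = [(13·k − 18·(-3)) + (18·23 − 8·k)] + 257
       = 5·k + 725 = 800
⇒ k = 15.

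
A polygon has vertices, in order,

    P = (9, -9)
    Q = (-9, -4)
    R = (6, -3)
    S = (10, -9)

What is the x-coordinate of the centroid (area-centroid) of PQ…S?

236/99

Apply the shoelace formula. First the cross-terms c_i = x_i·y_{i+1} − x_{i+1}·y_i:
  -117, 51, -24, -9  ⇒  2A = -99, A = -49.5.
Then Σ (x_i + x_{i+1})·c_i = -708, so x̄ = -708 / (6·(-49.5)) = 236/99.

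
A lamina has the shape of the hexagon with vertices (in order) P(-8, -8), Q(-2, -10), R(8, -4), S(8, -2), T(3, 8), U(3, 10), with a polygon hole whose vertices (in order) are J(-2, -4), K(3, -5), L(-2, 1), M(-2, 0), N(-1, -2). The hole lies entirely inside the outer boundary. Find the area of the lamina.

Outer boundary:
Σ = (64) + (88) + (16) + (70) + (6) + (56) = 300
Area = |Σ|/2 = 150.
Hole:
Apply the shoelace formula: 2A = Σ (x_i·y_{i+1} − x_{i+1}·y_i), indices taken mod 5.
Σ = (22) + (-7) + (2) + (4) + (0) = 21
Area = |Σ|/2 = 10.5.
Net area = 150 − 10.5 = 139.5.

139.5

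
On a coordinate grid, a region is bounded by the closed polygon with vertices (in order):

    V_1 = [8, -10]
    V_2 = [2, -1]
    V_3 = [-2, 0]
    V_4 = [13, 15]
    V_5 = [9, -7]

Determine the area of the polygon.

140

V_1→V_2: (8)(-1) − (2)(-10) = 12
V_2→V_3: (2)(0) − (-2)(-1) = -2
V_3→V_4: (-2)(15) − (13)(0) = -30
V_4→V_5: (13)(-7) − (9)(15) = -226
V_5→V_1: (9)(-10) − (8)(-7) = -34
Σ = -280
Area = |Σ|/2 = 140.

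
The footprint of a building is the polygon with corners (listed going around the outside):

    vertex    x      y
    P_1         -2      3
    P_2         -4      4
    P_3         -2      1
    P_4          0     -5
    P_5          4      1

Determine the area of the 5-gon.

26

Apply the shoelace formula: 2A = Σ (x_i·y_{i+1} − x_{i+1}·y_i), indices taken mod 5.
Cross-terms: 4, 4, 10, 20, 14  ⇒  Σ = 52
Area = |Σ|/2 = 26.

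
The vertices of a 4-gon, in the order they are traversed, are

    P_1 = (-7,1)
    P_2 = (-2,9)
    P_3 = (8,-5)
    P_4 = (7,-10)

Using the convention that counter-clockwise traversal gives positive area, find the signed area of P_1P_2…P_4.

-115.5

Apply Gauss's area formula: 2A = Σ (x_i·y_{i+1} − x_{i+1}·y_i), indices taken mod 4.
Σ = (-61) + (-62) + (-45) + (-63) = -231
Signed area = Σ/2 = -115.5 (negative ⇒ clockwise traversal).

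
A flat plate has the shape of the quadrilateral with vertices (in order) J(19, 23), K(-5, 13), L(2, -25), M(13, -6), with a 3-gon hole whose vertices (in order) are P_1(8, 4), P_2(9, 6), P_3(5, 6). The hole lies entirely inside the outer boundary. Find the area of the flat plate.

589.5

Outer boundary:
Σ = (362) + (99) + (313) + (413) = 1187
Area = |Σ|/2 = 593.5.
Hole:
Apply Gauss's area formula: 2A = Σ (x_i·y_{i+1} − x_{i+1}·y_i), indices taken mod 3.
Σ = (12) + (24) + (-28) = 8
Area = |Σ|/2 = 4.
Net area = 593.5 − 4 = 589.5.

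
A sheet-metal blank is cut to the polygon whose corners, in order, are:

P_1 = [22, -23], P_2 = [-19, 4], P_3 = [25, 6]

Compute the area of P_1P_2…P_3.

P_1→P_2: (22)(4) − (-19)(-23) = -349
P_2→P_3: (-19)(6) − (25)(4) = -214
P_3→P_1: (25)(-23) − (22)(6) = -707
Σ = -1270
Area = |Σ|/2 = 635.

635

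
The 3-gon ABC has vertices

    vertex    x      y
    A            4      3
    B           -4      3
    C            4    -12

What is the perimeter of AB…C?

40

|AB| = √((-8)² + (0)²) = √64 = 8
|BC| = √((8)² + (-15)²) = √289 = 17
|CA| = √((0)² + (15)²) = √225 = 15
Perimeter = 8 + 17 + 15 = 40.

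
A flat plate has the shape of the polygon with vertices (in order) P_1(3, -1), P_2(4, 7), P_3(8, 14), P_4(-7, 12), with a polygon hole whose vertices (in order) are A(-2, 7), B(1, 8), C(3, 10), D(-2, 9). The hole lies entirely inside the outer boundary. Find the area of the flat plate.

88

Outer boundary:
Apply the shoelace formula: 2A = Σ (x_i·y_{i+1} − x_{i+1}·y_i), indices taken mod 4.
Σ = (25) + (0) + (194) + (-29) = 190
Area = |Σ|/2 = 95.
Hole:
Apply Gauss's area formula: 2A = Σ (x_i·y_{i+1} − x_{i+1}·y_i), indices taken mod 4.
Σ = (-23) + (-14) + (47) + (4) = 14
Area = |Σ|/2 = 7.
Net area = 95 − 7 = 88.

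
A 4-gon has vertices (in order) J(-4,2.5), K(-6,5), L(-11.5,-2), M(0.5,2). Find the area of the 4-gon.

25.875

Cross-terms: -5, 69.5, -22, 9.25  ⇒  Σ = 51.75
Area = |Σ|/2 = 25.875.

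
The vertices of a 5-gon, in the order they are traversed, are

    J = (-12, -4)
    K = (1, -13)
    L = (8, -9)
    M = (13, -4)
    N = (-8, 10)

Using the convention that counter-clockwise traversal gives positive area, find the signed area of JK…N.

295

Apply the shoelace (surveyor's) formula: 2A = Σ (x_i·y_{i+1} − x_{i+1}·y_i), indices taken mod 5.
J→K: (-12)(-13) − (1)(-4) = 160
K→L: (1)(-9) − (8)(-13) = 95
L→M: (8)(-4) − (13)(-9) = 85
M→N: (13)(10) − (-8)(-4) = 98
N→J: (-8)(-4) − (-12)(10) = 152
Σ = 590
Signed area = Σ/2 = 295 (positive ⇒ counter-clockwise traversal).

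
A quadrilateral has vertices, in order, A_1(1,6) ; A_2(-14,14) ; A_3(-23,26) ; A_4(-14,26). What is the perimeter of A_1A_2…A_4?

|A_1A_2| = √((-15)² + (8)²) = √289 = 17
|A_2A_3| = √((-9)² + (12)²) = √225 = 15
|A_3A_4| = √((9)² + (0)²) = √81 = 9
|A_4A_1| = √((15)² + (-20)²) = √625 = 25
Perimeter = 17 + 15 + 9 + 25 = 66.

66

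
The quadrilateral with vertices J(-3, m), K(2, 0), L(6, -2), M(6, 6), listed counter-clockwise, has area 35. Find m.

2

The doubled signed area Σ (x_i y_{i+1} − x_{i+1} y_i) is linear in m.
With m=0 it equals 62; the coefficient of m is 4 (from the two edges through J).
So 4·m + 62 = 2·35 = 70 ⇒ m = 2.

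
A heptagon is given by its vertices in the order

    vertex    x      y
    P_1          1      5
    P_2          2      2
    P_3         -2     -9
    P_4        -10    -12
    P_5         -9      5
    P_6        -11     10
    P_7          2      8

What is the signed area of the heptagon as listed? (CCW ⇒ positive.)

-193.5

Apply Gauss's area formula: 2A = Σ (x_i·y_{i+1} − x_{i+1}·y_i), indices taken mod 7.
Σ = (-8) + (-14) + (-66) + (-158) + (-35) + (-108) + (2) = -387
Signed area = Σ/2 = -193.5 (negative ⇒ clockwise traversal).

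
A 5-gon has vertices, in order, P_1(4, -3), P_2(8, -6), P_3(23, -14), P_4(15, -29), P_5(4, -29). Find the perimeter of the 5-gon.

76

|P_1P_2| = √((4)² + (-3)²) = √25 = 5
|P_2P_3| = √((15)² + (-8)²) = √289 = 17
|P_3P_4| = √((-8)² + (-15)²) = √289 = 17
|P_4P_5| = √((-11)² + (0)²) = √121 = 11
|P_5P_1| = √((0)² + (26)²) = √676 = 26
Perimeter = 5 + 17 + 17 + 11 + 26 = 76.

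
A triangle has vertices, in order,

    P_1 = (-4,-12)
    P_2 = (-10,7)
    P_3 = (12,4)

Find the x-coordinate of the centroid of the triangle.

Apply the surveyor's formula. First the cross-terms c_i = x_i·y_{i+1} − x_{i+1}·y_i:
  -148, -124, -128  ⇒  2A = -400, A = -200.
Then Σ (x_i + x_{i+1})·c_i = 800, so x̄ = 800 / (6·(-200)) = -2/3.

-2/3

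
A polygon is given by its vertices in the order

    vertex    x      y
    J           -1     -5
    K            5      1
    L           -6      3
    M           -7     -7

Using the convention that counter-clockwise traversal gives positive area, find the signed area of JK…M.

Apply Gauss's area formula: 2A = Σ (x_i·y_{i+1} − x_{i+1}·y_i), indices taken mod 4.
J→K: (-1)(1) − (5)(-5) = 24
K→L: (5)(3) − (-6)(1) = 21
L→M: (-6)(-7) − (-7)(3) = 63
M→J: (-7)(-5) − (-1)(-7) = 28
Σ = 136
Signed area = Σ/2 = 68 (positive ⇒ counter-clockwise traversal).

68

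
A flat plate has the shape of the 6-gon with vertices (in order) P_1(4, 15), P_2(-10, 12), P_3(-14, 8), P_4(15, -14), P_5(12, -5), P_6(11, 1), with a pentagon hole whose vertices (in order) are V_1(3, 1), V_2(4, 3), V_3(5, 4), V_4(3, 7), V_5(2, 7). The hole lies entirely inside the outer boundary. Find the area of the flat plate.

333

Outer boundary:
Apply the shoelace (surveyor's) formula: 2A = Σ (x_i·y_{i+1} − x_{i+1}·y_i), indices taken mod 6.
Σ = (198) + (88) + (76) + (93) + (67) + (161) = 683
Area = |Σ|/2 = 341.5.
Hole:
V_1→V_2: (3)(3) − (4)(1) = 5
V_2→V_3: (4)(4) − (5)(3) = 1
V_3→V_4: (5)(7) − (3)(4) = 23
V_4→V_5: (3)(7) − (2)(7) = 7
V_5→V_1: (2)(1) − (3)(7) = -19
Σ = 17
Area = |Σ|/2 = 8.5.
Net area = 341.5 − 8.5 = 333.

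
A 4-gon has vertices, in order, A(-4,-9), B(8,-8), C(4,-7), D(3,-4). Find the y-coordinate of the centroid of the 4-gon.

Apply the surveyor's formula. First the cross-terms c_i = x_i·y_{i+1} − x_{i+1}·y_i:
  104, -24, 5, -43  ⇒  2A = 42, A = 21.
Then Σ (y_i + y_{i+1})·c_i = -904, so ȳ = -904 / (6·21) = -452/63.

-452/63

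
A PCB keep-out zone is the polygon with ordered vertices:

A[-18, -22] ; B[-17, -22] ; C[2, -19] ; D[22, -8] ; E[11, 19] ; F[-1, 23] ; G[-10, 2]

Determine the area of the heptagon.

Apply the shoelace (surveyor's) formula: 2A = Σ (x_i·y_{i+1} − x_{i+1}·y_i), indices taken mod 7.
A→B: (-18)(-22) − (-17)(-22) = 22
B→C: (-17)(-19) − (2)(-22) = 367
C→D: (2)(-8) − (22)(-19) = 402
D→E: (22)(19) − (11)(-8) = 506
E→F: (11)(23) − (-1)(19) = 272
F→G: (-1)(2) − (-10)(23) = 228
G→A: (-10)(-22) − (-18)(2) = 256
Σ = 2053
Area = |Σ|/2 = 1026.5.

1026.5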